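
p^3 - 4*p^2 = p^2*(p - 4)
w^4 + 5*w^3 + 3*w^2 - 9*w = w*(w - 1)*(w + 3)^2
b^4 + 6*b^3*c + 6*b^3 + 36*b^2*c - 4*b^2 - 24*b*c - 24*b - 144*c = (b - 2)*(b + 2)*(b + 6)*(b + 6*c)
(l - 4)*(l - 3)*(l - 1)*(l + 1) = l^4 - 7*l^3 + 11*l^2 + 7*l - 12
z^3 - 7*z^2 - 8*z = z*(z - 8)*(z + 1)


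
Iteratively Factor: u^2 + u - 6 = (u - 2)*(u + 3)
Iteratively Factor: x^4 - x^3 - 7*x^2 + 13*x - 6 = (x + 3)*(x^3 - 4*x^2 + 5*x - 2) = (x - 1)*(x + 3)*(x^2 - 3*x + 2) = (x - 1)^2*(x + 3)*(x - 2)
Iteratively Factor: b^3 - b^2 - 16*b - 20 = (b - 5)*(b^2 + 4*b + 4) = (b - 5)*(b + 2)*(b + 2)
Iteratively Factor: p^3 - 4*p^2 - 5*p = (p + 1)*(p^2 - 5*p) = (p - 5)*(p + 1)*(p)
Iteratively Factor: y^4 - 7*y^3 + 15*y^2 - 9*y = (y - 3)*(y^3 - 4*y^2 + 3*y) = (y - 3)^2*(y^2 - y) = y*(y - 3)^2*(y - 1)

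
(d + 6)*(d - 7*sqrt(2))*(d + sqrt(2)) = d^3 - 6*sqrt(2)*d^2 + 6*d^2 - 36*sqrt(2)*d - 14*d - 84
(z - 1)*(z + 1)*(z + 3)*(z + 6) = z^4 + 9*z^3 + 17*z^2 - 9*z - 18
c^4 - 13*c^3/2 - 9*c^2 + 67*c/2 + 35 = (c - 7)*(c - 5/2)*(c + 1)*(c + 2)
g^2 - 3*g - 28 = (g - 7)*(g + 4)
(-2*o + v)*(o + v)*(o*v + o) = -2*o^3*v - 2*o^3 - o^2*v^2 - o^2*v + o*v^3 + o*v^2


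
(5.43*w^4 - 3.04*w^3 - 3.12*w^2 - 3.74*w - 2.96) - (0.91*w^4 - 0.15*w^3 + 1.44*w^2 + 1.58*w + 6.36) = 4.52*w^4 - 2.89*w^3 - 4.56*w^2 - 5.32*w - 9.32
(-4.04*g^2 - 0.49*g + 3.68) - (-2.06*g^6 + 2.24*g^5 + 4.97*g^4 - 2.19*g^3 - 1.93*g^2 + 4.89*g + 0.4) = 2.06*g^6 - 2.24*g^5 - 4.97*g^4 + 2.19*g^3 - 2.11*g^2 - 5.38*g + 3.28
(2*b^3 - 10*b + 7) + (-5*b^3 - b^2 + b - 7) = -3*b^3 - b^2 - 9*b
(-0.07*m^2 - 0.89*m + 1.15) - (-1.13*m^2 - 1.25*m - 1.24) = 1.06*m^2 + 0.36*m + 2.39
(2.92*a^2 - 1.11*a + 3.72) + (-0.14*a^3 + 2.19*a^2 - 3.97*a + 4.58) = -0.14*a^3 + 5.11*a^2 - 5.08*a + 8.3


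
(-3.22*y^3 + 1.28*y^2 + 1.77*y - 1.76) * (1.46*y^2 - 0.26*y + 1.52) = -4.7012*y^5 + 2.706*y^4 - 2.643*y^3 - 1.0842*y^2 + 3.148*y - 2.6752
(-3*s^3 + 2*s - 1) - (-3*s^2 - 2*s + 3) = -3*s^3 + 3*s^2 + 4*s - 4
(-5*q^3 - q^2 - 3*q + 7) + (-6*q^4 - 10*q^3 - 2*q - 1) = -6*q^4 - 15*q^3 - q^2 - 5*q + 6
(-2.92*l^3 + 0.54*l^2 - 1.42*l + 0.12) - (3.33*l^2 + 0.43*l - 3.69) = -2.92*l^3 - 2.79*l^2 - 1.85*l + 3.81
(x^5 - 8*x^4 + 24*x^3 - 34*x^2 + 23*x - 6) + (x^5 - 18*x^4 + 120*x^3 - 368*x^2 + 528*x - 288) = 2*x^5 - 26*x^4 + 144*x^3 - 402*x^2 + 551*x - 294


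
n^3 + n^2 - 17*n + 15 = (n - 3)*(n - 1)*(n + 5)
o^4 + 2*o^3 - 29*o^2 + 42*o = o*(o - 3)*(o - 2)*(o + 7)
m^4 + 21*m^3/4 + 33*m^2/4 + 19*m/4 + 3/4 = (m + 1/4)*(m + 1)^2*(m + 3)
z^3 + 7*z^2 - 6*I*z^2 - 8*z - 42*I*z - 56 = (z + 7)*(z - 4*I)*(z - 2*I)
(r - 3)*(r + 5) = r^2 + 2*r - 15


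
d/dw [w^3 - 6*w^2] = 3*w*(w - 4)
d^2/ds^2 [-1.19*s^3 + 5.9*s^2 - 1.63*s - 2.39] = 11.8 - 7.14*s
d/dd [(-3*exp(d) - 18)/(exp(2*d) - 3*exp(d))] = 3*(exp(2*d) + 12*exp(d) - 18)*exp(-d)/(exp(2*d) - 6*exp(d) + 9)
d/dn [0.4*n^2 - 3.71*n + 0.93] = 0.8*n - 3.71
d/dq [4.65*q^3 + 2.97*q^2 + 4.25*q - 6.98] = 13.95*q^2 + 5.94*q + 4.25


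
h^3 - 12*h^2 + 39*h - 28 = (h - 7)*(h - 4)*(h - 1)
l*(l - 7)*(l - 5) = l^3 - 12*l^2 + 35*l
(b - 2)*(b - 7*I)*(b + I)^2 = b^4 - 2*b^3 - 5*I*b^3 + 13*b^2 + 10*I*b^2 - 26*b + 7*I*b - 14*I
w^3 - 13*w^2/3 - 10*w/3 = w*(w - 5)*(w + 2/3)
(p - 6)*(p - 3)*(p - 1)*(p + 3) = p^4 - 7*p^3 - 3*p^2 + 63*p - 54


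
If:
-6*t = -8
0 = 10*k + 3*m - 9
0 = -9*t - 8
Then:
No Solution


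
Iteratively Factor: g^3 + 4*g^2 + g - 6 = (g + 2)*(g^2 + 2*g - 3) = (g - 1)*(g + 2)*(g + 3)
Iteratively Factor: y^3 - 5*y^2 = (y - 5)*(y^2) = y*(y - 5)*(y)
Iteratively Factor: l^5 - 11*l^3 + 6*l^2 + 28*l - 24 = (l - 1)*(l^4 + l^3 - 10*l^2 - 4*l + 24) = (l - 1)*(l + 2)*(l^3 - l^2 - 8*l + 12) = (l - 1)*(l + 2)*(l + 3)*(l^2 - 4*l + 4) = (l - 2)*(l - 1)*(l + 2)*(l + 3)*(l - 2)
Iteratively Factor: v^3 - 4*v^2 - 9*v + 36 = (v - 3)*(v^2 - v - 12) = (v - 3)*(v + 3)*(v - 4)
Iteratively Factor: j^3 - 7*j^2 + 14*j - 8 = (j - 4)*(j^2 - 3*j + 2) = (j - 4)*(j - 1)*(j - 2)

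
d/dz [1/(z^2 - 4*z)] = 2*(2 - z)/(z^2*(z - 4)^2)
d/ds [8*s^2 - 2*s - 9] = 16*s - 2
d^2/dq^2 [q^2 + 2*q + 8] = 2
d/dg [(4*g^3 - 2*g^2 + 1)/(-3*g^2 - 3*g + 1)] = (-12*g^4 - 24*g^3 + 18*g^2 + 2*g + 3)/(9*g^4 + 18*g^3 + 3*g^2 - 6*g + 1)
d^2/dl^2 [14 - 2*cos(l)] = 2*cos(l)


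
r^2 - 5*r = r*(r - 5)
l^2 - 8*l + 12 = (l - 6)*(l - 2)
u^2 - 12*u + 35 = (u - 7)*(u - 5)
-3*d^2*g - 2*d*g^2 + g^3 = g*(-3*d + g)*(d + g)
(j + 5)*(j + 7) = j^2 + 12*j + 35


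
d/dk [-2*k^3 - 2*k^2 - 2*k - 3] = -6*k^2 - 4*k - 2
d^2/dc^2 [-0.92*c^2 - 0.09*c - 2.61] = -1.84000000000000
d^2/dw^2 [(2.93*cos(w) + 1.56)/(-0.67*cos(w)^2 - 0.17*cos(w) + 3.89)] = (0.0739049503256551*(1 - cos(w)^2)^2 + 0.0393957715763688*cos(w)^5 + 1.30955871411487*cos(w)^3 + 0.568471156147884*cos(w)^2 - 0.0454132192392511*cos(w) - 0.436241023549576)/(0.208074534161491*cos(w)^2 + 0.0527950310559006*cos(w) - 1.20807453416149)^3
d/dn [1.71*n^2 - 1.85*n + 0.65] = 3.42*n - 1.85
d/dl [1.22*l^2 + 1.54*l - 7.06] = 2.44*l + 1.54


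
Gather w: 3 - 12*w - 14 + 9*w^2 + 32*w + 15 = 9*w^2 + 20*w + 4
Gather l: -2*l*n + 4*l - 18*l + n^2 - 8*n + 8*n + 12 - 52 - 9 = l*(-2*n - 14) + n^2 - 49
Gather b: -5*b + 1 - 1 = -5*b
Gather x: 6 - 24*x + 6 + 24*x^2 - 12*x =24*x^2 - 36*x + 12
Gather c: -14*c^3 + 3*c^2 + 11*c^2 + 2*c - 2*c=-14*c^3 + 14*c^2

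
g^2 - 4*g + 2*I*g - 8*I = (g - 4)*(g + 2*I)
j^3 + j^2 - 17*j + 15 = (j - 3)*(j - 1)*(j + 5)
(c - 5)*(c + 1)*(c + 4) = c^3 - 21*c - 20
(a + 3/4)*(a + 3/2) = a^2 + 9*a/4 + 9/8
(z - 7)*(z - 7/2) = z^2 - 21*z/2 + 49/2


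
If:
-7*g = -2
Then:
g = 2/7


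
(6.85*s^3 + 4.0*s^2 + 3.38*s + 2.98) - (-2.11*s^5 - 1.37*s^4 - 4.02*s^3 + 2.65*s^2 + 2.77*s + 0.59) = 2.11*s^5 + 1.37*s^4 + 10.87*s^3 + 1.35*s^2 + 0.61*s + 2.39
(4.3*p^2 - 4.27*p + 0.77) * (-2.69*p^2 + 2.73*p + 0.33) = -11.567*p^4 + 23.2253*p^3 - 12.3094*p^2 + 0.693*p + 0.2541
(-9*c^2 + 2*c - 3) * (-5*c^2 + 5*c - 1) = 45*c^4 - 55*c^3 + 34*c^2 - 17*c + 3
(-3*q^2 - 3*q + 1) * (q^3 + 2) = -3*q^5 - 3*q^4 + q^3 - 6*q^2 - 6*q + 2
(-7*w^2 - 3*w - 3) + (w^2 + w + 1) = -6*w^2 - 2*w - 2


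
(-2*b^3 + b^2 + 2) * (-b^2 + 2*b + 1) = 2*b^5 - 5*b^4 - b^2 + 4*b + 2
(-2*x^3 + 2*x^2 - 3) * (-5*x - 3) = 10*x^4 - 4*x^3 - 6*x^2 + 15*x + 9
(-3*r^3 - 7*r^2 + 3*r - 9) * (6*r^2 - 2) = -18*r^5 - 42*r^4 + 24*r^3 - 40*r^2 - 6*r + 18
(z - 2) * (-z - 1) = -z^2 + z + 2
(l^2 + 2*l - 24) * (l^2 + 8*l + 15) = l^4 + 10*l^3 + 7*l^2 - 162*l - 360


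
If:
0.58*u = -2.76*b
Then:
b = -0.210144927536232*u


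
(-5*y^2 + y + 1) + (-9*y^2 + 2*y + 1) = -14*y^2 + 3*y + 2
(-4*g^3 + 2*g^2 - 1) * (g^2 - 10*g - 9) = -4*g^5 + 42*g^4 + 16*g^3 - 19*g^2 + 10*g + 9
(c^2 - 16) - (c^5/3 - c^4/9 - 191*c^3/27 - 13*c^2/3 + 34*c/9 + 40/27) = -c^5/3 + c^4/9 + 191*c^3/27 + 16*c^2/3 - 34*c/9 - 472/27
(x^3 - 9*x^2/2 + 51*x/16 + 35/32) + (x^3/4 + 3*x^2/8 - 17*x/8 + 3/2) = 5*x^3/4 - 33*x^2/8 + 17*x/16 + 83/32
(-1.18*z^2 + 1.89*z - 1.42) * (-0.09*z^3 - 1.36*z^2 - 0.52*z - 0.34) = 0.1062*z^5 + 1.4347*z^4 - 1.829*z^3 + 1.3496*z^2 + 0.0957999999999999*z + 0.4828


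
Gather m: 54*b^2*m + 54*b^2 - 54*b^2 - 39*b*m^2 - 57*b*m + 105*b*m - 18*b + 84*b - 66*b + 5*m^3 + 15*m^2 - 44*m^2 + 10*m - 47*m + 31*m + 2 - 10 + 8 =5*m^3 + m^2*(-39*b - 29) + m*(54*b^2 + 48*b - 6)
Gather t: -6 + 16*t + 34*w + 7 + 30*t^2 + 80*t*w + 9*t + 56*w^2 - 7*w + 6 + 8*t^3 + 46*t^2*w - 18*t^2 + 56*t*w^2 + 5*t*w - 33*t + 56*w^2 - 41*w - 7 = 8*t^3 + t^2*(46*w + 12) + t*(56*w^2 + 85*w - 8) + 112*w^2 - 14*w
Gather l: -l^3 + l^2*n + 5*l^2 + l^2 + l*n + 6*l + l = -l^3 + l^2*(n + 6) + l*(n + 7)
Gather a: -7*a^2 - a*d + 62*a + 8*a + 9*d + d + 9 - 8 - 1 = -7*a^2 + a*(70 - d) + 10*d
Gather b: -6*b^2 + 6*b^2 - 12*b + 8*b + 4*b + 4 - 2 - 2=0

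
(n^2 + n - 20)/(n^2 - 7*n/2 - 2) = 2*(n + 5)/(2*n + 1)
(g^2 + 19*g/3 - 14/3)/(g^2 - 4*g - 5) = (-3*g^2 - 19*g + 14)/(3*(-g^2 + 4*g + 5))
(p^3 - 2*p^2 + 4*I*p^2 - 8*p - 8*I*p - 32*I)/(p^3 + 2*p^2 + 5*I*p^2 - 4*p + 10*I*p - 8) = (p - 4)/(p + I)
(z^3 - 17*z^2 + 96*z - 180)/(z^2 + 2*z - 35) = (z^2 - 12*z + 36)/(z + 7)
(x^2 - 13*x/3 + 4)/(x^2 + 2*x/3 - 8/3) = (x - 3)/(x + 2)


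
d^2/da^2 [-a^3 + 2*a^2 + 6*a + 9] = 4 - 6*a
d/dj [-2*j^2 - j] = -4*j - 1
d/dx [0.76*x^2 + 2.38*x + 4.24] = 1.52*x + 2.38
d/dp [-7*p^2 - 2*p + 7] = -14*p - 2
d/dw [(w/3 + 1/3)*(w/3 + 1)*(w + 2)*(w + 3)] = 4*w^3/9 + 3*w^2 + 58*w/9 + 13/3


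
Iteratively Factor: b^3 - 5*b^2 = (b)*(b^2 - 5*b) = b*(b - 5)*(b)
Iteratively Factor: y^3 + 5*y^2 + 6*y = (y + 2)*(y^2 + 3*y) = y*(y + 2)*(y + 3)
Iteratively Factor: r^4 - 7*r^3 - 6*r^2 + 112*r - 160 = (r + 4)*(r^3 - 11*r^2 + 38*r - 40) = (r - 4)*(r + 4)*(r^2 - 7*r + 10) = (r - 5)*(r - 4)*(r + 4)*(r - 2)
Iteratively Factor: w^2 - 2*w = (w)*(w - 2)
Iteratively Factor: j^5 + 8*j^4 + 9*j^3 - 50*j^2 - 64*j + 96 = (j - 2)*(j^4 + 10*j^3 + 29*j^2 + 8*j - 48) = (j - 2)*(j + 4)*(j^3 + 6*j^2 + 5*j - 12) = (j - 2)*(j + 4)^2*(j^2 + 2*j - 3) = (j - 2)*(j - 1)*(j + 4)^2*(j + 3)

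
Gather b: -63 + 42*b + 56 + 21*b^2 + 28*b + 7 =21*b^2 + 70*b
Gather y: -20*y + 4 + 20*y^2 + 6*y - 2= 20*y^2 - 14*y + 2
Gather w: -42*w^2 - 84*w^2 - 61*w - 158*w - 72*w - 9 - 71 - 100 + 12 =-126*w^2 - 291*w - 168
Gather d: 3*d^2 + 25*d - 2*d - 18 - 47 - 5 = 3*d^2 + 23*d - 70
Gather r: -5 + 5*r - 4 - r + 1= 4*r - 8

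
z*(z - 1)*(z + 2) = z^3 + z^2 - 2*z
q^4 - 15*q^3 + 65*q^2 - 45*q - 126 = (q - 7)*(q - 6)*(q - 3)*(q + 1)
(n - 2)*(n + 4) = n^2 + 2*n - 8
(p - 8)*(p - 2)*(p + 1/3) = p^3 - 29*p^2/3 + 38*p/3 + 16/3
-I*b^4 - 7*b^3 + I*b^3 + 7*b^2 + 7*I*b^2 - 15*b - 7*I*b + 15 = (b - 1)*(b - 5*I)*(b - 3*I)*(-I*b + 1)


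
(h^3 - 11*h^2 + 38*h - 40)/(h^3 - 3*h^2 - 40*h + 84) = (h^2 - 9*h + 20)/(h^2 - h - 42)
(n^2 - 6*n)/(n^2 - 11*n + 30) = n/(n - 5)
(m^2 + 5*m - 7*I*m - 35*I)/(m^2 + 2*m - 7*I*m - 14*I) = (m + 5)/(m + 2)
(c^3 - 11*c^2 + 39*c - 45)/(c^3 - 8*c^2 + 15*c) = (c - 3)/c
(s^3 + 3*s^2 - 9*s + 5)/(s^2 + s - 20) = (s^2 - 2*s + 1)/(s - 4)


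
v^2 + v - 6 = (v - 2)*(v + 3)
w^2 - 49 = (w - 7)*(w + 7)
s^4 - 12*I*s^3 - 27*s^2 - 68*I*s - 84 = (s - 7*I)*(s - 6*I)*(s - I)*(s + 2*I)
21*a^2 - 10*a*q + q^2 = (-7*a + q)*(-3*a + q)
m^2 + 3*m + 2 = (m + 1)*(m + 2)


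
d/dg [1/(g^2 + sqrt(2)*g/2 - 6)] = 2*(-4*g - sqrt(2))/(2*g^2 + sqrt(2)*g - 12)^2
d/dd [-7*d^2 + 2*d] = 2 - 14*d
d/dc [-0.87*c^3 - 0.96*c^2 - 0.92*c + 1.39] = -2.61*c^2 - 1.92*c - 0.92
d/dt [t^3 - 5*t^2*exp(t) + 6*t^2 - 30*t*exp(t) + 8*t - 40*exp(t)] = -5*t^2*exp(t) + 3*t^2 - 40*t*exp(t) + 12*t - 70*exp(t) + 8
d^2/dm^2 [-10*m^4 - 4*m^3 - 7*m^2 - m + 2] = -120*m^2 - 24*m - 14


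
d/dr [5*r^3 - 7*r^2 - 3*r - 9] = 15*r^2 - 14*r - 3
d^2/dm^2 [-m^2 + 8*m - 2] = -2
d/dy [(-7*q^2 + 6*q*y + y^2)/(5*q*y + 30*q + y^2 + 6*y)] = (2*(3*q + y)*(5*q*y + 30*q + y^2 + 6*y) - (5*q + 2*y + 6)*(-7*q^2 + 6*q*y + y^2))/(5*q*y + 30*q + y^2 + 6*y)^2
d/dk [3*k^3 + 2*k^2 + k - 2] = 9*k^2 + 4*k + 1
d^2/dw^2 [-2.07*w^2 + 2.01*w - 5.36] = -4.14000000000000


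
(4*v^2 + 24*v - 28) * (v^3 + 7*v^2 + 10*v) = 4*v^5 + 52*v^4 + 180*v^3 + 44*v^2 - 280*v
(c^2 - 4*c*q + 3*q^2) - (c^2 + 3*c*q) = -7*c*q + 3*q^2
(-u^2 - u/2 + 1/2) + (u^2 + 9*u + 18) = 17*u/2 + 37/2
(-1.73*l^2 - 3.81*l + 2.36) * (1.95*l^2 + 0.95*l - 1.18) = -3.3735*l^4 - 9.073*l^3 + 3.0239*l^2 + 6.7378*l - 2.7848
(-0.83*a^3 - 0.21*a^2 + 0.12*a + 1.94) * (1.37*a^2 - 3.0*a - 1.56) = -1.1371*a^5 + 2.2023*a^4 + 2.0892*a^3 + 2.6254*a^2 - 6.0072*a - 3.0264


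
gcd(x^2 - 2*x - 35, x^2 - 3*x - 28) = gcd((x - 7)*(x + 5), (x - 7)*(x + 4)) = x - 7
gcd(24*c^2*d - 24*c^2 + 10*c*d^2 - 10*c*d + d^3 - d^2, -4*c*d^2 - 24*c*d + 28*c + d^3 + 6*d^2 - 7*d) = d - 1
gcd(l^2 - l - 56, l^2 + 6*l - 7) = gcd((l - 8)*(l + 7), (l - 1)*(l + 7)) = l + 7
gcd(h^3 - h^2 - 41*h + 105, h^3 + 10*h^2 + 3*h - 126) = h^2 + 4*h - 21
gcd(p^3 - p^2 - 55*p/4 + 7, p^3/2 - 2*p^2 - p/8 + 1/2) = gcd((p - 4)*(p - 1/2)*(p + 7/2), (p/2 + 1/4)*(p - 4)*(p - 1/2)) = p^2 - 9*p/2 + 2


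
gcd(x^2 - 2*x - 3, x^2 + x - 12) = x - 3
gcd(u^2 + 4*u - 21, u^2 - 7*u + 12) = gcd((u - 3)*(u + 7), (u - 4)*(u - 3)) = u - 3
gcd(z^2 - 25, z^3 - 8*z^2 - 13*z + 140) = z - 5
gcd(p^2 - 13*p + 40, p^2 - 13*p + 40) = p^2 - 13*p + 40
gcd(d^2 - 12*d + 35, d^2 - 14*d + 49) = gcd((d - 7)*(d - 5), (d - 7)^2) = d - 7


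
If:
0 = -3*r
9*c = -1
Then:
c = -1/9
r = 0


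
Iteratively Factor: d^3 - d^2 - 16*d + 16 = (d - 1)*(d^2 - 16) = (d - 4)*(d - 1)*(d + 4)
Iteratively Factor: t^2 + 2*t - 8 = (t + 4)*(t - 2)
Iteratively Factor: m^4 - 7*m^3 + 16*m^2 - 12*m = (m - 2)*(m^3 - 5*m^2 + 6*m) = (m - 2)^2*(m^2 - 3*m) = m*(m - 2)^2*(m - 3)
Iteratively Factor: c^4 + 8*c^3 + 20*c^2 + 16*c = (c + 2)*(c^3 + 6*c^2 + 8*c) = (c + 2)^2*(c^2 + 4*c) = (c + 2)^2*(c + 4)*(c)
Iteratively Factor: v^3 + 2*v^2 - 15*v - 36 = (v - 4)*(v^2 + 6*v + 9) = (v - 4)*(v + 3)*(v + 3)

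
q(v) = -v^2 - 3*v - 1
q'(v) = -2*v - 3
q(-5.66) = -16.06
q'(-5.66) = 8.32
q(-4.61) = -8.42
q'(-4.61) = 6.22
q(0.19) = -1.61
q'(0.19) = -3.38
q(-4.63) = -8.55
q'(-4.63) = 6.26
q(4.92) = -39.97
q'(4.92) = -12.84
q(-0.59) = 0.42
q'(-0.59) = -1.82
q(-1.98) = 1.02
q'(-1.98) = 0.96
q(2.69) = -16.31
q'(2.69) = -8.38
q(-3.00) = -1.00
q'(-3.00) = 3.00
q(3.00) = -19.00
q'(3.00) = -9.00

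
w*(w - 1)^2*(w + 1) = w^4 - w^3 - w^2 + w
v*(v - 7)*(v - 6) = v^3 - 13*v^2 + 42*v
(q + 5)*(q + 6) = q^2 + 11*q + 30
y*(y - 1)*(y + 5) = y^3 + 4*y^2 - 5*y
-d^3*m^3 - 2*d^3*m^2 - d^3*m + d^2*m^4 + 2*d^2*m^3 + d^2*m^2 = m*(-d + m)*(d*m + d)^2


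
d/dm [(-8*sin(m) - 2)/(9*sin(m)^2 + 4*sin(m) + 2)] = 4*(18*sin(m)^2 + 9*sin(m) - 2)*cos(m)/(9*sin(m)^2 + 4*sin(m) + 2)^2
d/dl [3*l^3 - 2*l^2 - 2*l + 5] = 9*l^2 - 4*l - 2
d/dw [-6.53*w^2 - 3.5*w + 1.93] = -13.06*w - 3.5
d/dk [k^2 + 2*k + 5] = 2*k + 2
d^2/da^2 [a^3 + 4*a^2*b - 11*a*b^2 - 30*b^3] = 6*a + 8*b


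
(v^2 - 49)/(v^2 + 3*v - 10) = (v^2 - 49)/(v^2 + 3*v - 10)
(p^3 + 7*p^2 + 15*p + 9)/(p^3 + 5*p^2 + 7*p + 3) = (p + 3)/(p + 1)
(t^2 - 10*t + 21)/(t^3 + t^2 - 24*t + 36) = (t - 7)/(t^2 + 4*t - 12)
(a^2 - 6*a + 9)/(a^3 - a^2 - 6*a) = (a - 3)/(a*(a + 2))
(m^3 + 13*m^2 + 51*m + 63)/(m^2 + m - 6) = (m^2 + 10*m + 21)/(m - 2)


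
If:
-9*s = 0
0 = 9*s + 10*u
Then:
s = 0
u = 0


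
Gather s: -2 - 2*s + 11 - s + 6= 15 - 3*s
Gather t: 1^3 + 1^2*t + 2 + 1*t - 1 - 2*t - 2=0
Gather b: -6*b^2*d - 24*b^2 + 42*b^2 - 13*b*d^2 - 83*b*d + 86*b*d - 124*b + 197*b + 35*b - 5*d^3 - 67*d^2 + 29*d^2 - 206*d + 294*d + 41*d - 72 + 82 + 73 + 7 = b^2*(18 - 6*d) + b*(-13*d^2 + 3*d + 108) - 5*d^3 - 38*d^2 + 129*d + 90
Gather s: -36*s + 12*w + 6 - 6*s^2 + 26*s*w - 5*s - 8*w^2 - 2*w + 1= -6*s^2 + s*(26*w - 41) - 8*w^2 + 10*w + 7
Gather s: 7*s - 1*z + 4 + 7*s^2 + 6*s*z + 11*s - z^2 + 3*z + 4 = 7*s^2 + s*(6*z + 18) - z^2 + 2*z + 8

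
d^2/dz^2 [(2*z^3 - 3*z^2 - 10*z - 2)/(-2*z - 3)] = 2*(-8*z^3 - 36*z^2 - 54*z - 25)/(8*z^3 + 36*z^2 + 54*z + 27)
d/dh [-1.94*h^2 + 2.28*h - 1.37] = 2.28 - 3.88*h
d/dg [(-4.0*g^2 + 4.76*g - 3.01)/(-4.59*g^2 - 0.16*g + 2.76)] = (22.4884*g^2 - 49.7118*g + 12.656)/(21.0681*g^4 + 1.4688*g^3 - 25.3112*g^2 - 0.8832*g + 7.6176)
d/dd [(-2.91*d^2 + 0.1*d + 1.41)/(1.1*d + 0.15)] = (-3.201*d^2 - 0.873*d - 1.536)/(1.21*d^2 + 0.33*d + 0.0225)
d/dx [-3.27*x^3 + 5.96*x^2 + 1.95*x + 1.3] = -9.81*x^2 + 11.92*x + 1.95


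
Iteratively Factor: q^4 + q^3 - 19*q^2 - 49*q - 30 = (q + 1)*(q^3 - 19*q - 30) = (q - 5)*(q + 1)*(q^2 + 5*q + 6) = (q - 5)*(q + 1)*(q + 2)*(q + 3)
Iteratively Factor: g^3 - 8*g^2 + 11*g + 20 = (g + 1)*(g^2 - 9*g + 20) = (g - 4)*(g + 1)*(g - 5)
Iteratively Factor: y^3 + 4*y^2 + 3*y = (y)*(y^2 + 4*y + 3) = y*(y + 3)*(y + 1)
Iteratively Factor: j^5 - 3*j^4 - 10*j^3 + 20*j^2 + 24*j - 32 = (j - 4)*(j^4 + j^3 - 6*j^2 - 4*j + 8) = (j - 4)*(j + 2)*(j^3 - j^2 - 4*j + 4) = (j - 4)*(j - 1)*(j + 2)*(j^2 - 4) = (j - 4)*(j - 1)*(j + 2)^2*(j - 2)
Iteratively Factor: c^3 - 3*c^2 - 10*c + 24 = (c + 3)*(c^2 - 6*c + 8) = (c - 4)*(c + 3)*(c - 2)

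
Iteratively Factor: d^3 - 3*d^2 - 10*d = (d - 5)*(d^2 + 2*d) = d*(d - 5)*(d + 2)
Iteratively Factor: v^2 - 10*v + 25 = (v - 5)*(v - 5)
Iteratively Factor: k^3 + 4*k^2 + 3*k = (k + 1)*(k^2 + 3*k) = (k + 1)*(k + 3)*(k)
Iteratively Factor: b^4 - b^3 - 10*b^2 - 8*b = (b)*(b^3 - b^2 - 10*b - 8) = b*(b + 1)*(b^2 - 2*b - 8) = b*(b + 1)*(b + 2)*(b - 4)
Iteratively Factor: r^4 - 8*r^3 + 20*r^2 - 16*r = (r)*(r^3 - 8*r^2 + 20*r - 16) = r*(r - 4)*(r^2 - 4*r + 4) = r*(r - 4)*(r - 2)*(r - 2)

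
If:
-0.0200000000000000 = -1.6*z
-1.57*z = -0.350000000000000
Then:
No Solution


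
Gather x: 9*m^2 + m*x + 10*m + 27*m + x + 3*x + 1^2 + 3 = 9*m^2 + 37*m + x*(m + 4) + 4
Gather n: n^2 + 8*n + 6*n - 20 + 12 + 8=n^2 + 14*n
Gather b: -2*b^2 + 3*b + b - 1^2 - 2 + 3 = -2*b^2 + 4*b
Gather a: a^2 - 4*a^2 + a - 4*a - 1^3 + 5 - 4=-3*a^2 - 3*a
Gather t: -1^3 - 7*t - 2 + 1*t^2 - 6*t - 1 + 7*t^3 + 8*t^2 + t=7*t^3 + 9*t^2 - 12*t - 4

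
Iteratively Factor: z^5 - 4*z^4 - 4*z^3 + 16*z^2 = (z + 2)*(z^4 - 6*z^3 + 8*z^2) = z*(z + 2)*(z^3 - 6*z^2 + 8*z) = z*(z - 4)*(z + 2)*(z^2 - 2*z) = z^2*(z - 4)*(z + 2)*(z - 2)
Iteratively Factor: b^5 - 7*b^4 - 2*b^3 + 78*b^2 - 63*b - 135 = (b - 3)*(b^4 - 4*b^3 - 14*b^2 + 36*b + 45) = (b - 5)*(b - 3)*(b^3 + b^2 - 9*b - 9) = (b - 5)*(b - 3)*(b + 3)*(b^2 - 2*b - 3) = (b - 5)*(b - 3)^2*(b + 3)*(b + 1)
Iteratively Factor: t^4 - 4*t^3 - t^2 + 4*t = (t + 1)*(t^3 - 5*t^2 + 4*t) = t*(t + 1)*(t^2 - 5*t + 4) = t*(t - 4)*(t + 1)*(t - 1)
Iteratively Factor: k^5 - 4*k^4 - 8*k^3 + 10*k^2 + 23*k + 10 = (k + 1)*(k^4 - 5*k^3 - 3*k^2 + 13*k + 10) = (k - 2)*(k + 1)*(k^3 - 3*k^2 - 9*k - 5) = (k - 5)*(k - 2)*(k + 1)*(k^2 + 2*k + 1) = (k - 5)*(k - 2)*(k + 1)^2*(k + 1)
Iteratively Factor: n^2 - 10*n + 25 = (n - 5)*(n - 5)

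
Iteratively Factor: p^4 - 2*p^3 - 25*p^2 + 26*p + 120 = (p + 2)*(p^3 - 4*p^2 - 17*p + 60) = (p + 2)*(p + 4)*(p^2 - 8*p + 15) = (p - 3)*(p + 2)*(p + 4)*(p - 5)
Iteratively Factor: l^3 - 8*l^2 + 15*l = (l)*(l^2 - 8*l + 15) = l*(l - 3)*(l - 5)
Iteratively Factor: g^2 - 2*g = (g)*(g - 2)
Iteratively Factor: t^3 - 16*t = (t + 4)*(t^2 - 4*t) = t*(t + 4)*(t - 4)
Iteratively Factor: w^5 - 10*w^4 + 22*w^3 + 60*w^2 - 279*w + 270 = (w - 2)*(w^4 - 8*w^3 + 6*w^2 + 72*w - 135) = (w - 3)*(w - 2)*(w^3 - 5*w^2 - 9*w + 45) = (w - 3)^2*(w - 2)*(w^2 - 2*w - 15) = (w - 5)*(w - 3)^2*(w - 2)*(w + 3)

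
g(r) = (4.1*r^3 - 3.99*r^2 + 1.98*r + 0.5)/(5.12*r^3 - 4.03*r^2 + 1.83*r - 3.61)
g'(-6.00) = 0.00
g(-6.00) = 0.82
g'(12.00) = 0.00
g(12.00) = 0.79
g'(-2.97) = -0.00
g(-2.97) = 0.83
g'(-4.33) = 0.00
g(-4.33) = 0.83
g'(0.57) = -0.77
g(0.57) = -0.37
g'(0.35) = -0.29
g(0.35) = -0.27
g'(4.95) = 0.00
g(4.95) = 0.78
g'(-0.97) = -0.42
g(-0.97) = 0.64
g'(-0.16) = -0.90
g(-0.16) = -0.02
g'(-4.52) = 0.00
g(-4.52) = 0.83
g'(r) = (-15.36*r^2 + 8.06*r - 1.83)*(4.1*r^3 - 3.99*r^2 + 1.98*r + 0.5)/(5.12*r^3 - 4.03*r^2 + 1.83*r - 3.61)^2 + (12.3*r^2 - 7.98*r + 1.98)/(5.12*r^3 - 4.03*r^2 + 1.83*r - 3.61)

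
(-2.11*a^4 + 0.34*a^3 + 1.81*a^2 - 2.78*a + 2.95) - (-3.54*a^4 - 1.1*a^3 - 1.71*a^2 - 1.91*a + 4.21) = 1.43*a^4 + 1.44*a^3 + 3.52*a^2 - 0.87*a - 1.26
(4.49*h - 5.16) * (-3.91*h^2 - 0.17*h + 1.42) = -17.5559*h^3 + 19.4123*h^2 + 7.253*h - 7.3272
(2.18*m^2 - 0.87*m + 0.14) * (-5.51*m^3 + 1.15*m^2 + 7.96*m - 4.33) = -12.0118*m^5 + 7.3007*m^4 + 15.5809*m^3 - 16.2036*m^2 + 4.8815*m - 0.6062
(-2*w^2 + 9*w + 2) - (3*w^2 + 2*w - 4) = -5*w^2 + 7*w + 6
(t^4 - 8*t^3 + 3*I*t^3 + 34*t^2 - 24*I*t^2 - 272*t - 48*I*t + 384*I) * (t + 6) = t^5 - 2*t^4 + 3*I*t^4 - 14*t^3 - 6*I*t^3 - 68*t^2 - 192*I*t^2 - 1632*t + 96*I*t + 2304*I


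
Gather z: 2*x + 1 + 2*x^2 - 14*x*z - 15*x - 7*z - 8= 2*x^2 - 13*x + z*(-14*x - 7) - 7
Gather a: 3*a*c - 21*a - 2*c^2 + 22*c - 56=a*(3*c - 21) - 2*c^2 + 22*c - 56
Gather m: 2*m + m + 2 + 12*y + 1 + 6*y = 3*m + 18*y + 3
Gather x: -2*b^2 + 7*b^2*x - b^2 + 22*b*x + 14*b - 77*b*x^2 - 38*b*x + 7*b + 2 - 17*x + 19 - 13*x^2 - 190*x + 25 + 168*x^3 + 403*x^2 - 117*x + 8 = -3*b^2 + 21*b + 168*x^3 + x^2*(390 - 77*b) + x*(7*b^2 - 16*b - 324) + 54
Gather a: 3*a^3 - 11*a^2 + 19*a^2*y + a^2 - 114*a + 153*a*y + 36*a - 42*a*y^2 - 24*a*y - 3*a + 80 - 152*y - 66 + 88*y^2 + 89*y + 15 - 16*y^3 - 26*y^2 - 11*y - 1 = 3*a^3 + a^2*(19*y - 10) + a*(-42*y^2 + 129*y - 81) - 16*y^3 + 62*y^2 - 74*y + 28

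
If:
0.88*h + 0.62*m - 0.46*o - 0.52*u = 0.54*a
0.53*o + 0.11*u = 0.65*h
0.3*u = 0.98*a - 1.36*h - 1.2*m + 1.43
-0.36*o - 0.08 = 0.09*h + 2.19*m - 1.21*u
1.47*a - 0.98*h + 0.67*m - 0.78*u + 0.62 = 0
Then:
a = -0.40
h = -0.57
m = 1.08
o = -1.04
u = 1.68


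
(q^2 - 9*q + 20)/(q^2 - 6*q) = (q^2 - 9*q + 20)/(q*(q - 6))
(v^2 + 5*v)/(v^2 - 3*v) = (v + 5)/(v - 3)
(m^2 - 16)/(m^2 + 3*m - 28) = (m + 4)/(m + 7)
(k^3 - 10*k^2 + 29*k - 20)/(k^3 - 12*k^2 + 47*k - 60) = (k - 1)/(k - 3)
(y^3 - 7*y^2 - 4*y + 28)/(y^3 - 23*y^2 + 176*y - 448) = (y^2 - 4)/(y^2 - 16*y + 64)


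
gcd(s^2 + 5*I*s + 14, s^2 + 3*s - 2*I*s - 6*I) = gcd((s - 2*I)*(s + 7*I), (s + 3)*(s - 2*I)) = s - 2*I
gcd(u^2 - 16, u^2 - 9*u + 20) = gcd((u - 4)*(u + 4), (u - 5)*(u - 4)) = u - 4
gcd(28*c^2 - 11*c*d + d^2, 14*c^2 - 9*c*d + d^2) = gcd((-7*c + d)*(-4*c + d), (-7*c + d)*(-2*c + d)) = 7*c - d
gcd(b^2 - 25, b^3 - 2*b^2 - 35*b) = b + 5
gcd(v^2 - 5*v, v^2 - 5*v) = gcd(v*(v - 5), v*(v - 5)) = v^2 - 5*v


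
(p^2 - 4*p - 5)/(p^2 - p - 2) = (p - 5)/(p - 2)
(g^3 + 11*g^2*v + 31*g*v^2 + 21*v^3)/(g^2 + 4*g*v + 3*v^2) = g + 7*v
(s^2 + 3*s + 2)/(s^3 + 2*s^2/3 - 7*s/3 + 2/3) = 3*(s + 1)/(3*s^2 - 4*s + 1)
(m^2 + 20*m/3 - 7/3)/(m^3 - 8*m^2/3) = (3*m^2 + 20*m - 7)/(m^2*(3*m - 8))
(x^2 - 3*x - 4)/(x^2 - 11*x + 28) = (x + 1)/(x - 7)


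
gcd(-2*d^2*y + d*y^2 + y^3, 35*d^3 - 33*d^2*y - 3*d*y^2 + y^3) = -d + y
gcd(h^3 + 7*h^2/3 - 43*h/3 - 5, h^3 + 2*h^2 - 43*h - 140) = h + 5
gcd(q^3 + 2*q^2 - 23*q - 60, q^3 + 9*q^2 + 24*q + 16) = q + 4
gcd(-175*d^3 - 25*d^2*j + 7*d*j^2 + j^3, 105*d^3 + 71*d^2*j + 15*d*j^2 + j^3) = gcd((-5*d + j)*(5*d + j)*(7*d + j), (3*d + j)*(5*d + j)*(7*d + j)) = 35*d^2 + 12*d*j + j^2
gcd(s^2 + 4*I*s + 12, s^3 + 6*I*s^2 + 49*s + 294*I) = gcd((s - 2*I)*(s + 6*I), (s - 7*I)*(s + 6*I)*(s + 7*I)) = s + 6*I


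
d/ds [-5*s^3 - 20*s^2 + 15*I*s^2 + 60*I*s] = -15*s^2 + s*(-40 + 30*I) + 60*I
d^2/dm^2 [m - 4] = 0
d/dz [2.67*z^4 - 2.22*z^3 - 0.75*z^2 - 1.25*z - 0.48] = 10.68*z^3 - 6.66*z^2 - 1.5*z - 1.25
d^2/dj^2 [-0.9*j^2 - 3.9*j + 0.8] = -1.80000000000000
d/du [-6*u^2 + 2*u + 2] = 2 - 12*u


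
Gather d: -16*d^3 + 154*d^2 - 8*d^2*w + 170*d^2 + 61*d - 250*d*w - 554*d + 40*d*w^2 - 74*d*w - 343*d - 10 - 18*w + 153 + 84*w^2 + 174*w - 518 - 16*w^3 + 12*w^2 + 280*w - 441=-16*d^3 + d^2*(324 - 8*w) + d*(40*w^2 - 324*w - 836) - 16*w^3 + 96*w^2 + 436*w - 816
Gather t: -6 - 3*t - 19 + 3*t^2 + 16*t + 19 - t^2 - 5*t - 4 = 2*t^2 + 8*t - 10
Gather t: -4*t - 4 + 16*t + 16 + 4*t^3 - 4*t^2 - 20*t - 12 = 4*t^3 - 4*t^2 - 8*t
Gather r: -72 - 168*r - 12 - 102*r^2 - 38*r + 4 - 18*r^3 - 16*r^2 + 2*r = -18*r^3 - 118*r^2 - 204*r - 80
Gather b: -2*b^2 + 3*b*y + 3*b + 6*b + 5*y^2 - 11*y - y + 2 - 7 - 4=-2*b^2 + b*(3*y + 9) + 5*y^2 - 12*y - 9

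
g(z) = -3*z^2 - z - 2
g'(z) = -6*z - 1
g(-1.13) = -4.70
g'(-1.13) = 5.78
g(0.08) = -2.10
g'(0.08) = -1.48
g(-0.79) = -3.08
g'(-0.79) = 3.74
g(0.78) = -4.61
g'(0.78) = -5.68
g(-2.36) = -16.35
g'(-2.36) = 13.16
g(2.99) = -31.81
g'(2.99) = -18.94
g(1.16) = -7.20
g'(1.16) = -7.96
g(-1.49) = -7.17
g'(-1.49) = 7.94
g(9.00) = -254.00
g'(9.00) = -55.00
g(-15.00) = -662.00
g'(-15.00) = 89.00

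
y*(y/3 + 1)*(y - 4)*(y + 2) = y^4/3 + y^3/3 - 14*y^2/3 - 8*y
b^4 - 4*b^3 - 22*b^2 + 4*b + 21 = (b - 7)*(b - 1)*(b + 1)*(b + 3)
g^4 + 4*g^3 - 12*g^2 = g^2*(g - 2)*(g + 6)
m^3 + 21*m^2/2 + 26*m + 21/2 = (m + 1/2)*(m + 3)*(m + 7)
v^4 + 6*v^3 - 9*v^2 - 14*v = v*(v - 2)*(v + 1)*(v + 7)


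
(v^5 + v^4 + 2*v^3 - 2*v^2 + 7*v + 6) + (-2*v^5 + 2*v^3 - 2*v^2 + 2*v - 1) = -v^5 + v^4 + 4*v^3 - 4*v^2 + 9*v + 5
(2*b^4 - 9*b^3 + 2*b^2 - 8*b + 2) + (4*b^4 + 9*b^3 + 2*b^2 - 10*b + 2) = 6*b^4 + 4*b^2 - 18*b + 4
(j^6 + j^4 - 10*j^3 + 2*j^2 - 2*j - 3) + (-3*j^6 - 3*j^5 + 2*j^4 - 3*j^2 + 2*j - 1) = -2*j^6 - 3*j^5 + 3*j^4 - 10*j^3 - j^2 - 4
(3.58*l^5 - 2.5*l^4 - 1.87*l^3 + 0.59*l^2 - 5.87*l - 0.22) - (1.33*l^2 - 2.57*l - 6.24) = 3.58*l^5 - 2.5*l^4 - 1.87*l^3 - 0.74*l^2 - 3.3*l + 6.02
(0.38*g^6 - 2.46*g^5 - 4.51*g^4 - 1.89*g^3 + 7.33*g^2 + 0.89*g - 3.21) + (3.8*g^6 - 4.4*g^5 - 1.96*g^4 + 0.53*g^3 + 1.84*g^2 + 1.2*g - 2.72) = 4.18*g^6 - 6.86*g^5 - 6.47*g^4 - 1.36*g^3 + 9.17*g^2 + 2.09*g - 5.93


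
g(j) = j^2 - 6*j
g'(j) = 2*j - 6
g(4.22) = -7.51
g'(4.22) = 2.44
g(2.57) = -8.82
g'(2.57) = -0.86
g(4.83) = -5.65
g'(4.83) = 3.66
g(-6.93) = 89.60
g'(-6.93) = -19.86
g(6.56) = 3.67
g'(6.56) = 7.12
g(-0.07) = 0.42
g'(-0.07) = -6.14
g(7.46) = 10.89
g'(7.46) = 8.92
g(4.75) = -5.94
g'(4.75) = 3.50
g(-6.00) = 72.00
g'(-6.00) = -18.00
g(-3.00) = 27.00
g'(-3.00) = -12.00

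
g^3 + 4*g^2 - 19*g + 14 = (g - 2)*(g - 1)*(g + 7)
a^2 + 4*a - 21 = (a - 3)*(a + 7)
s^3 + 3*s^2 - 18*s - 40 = (s - 4)*(s + 2)*(s + 5)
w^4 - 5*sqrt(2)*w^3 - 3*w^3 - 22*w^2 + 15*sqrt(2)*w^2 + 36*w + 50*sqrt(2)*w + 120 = (w - 5)*(w + 2)*(w - 6*sqrt(2))*(w + sqrt(2))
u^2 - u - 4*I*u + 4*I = (u - 1)*(u - 4*I)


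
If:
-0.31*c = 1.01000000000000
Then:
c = -3.26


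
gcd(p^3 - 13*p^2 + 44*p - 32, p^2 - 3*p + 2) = p - 1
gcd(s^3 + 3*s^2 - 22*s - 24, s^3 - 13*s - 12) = s^2 - 3*s - 4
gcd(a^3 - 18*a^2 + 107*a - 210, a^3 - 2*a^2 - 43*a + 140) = a - 5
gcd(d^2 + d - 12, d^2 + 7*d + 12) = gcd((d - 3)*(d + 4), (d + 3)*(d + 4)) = d + 4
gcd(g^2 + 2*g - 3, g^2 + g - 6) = g + 3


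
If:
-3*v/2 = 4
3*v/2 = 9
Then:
No Solution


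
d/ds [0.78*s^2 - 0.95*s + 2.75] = 1.56*s - 0.95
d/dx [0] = 0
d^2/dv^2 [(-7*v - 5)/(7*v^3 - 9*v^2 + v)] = 2*(-1029*v^5 - 147*v^4 + 2002*v^3 - 1320*v^2 + 135*v - 5)/(v^3*(343*v^6 - 1323*v^5 + 1848*v^4 - 1107*v^3 + 264*v^2 - 27*v + 1))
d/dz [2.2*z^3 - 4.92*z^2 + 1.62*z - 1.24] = 6.6*z^2 - 9.84*z + 1.62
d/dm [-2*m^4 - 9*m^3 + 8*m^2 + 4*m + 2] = -8*m^3 - 27*m^2 + 16*m + 4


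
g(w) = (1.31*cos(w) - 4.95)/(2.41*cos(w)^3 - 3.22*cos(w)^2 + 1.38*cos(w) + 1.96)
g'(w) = (1.31*cos(w) - 4.95)*(7.23*sin(w)*cos(w)^2 - 6.44*sin(w)*cos(w) + 1.38*sin(w))/(2.41*cos(w)^3 - 3.22*cos(w)^2 + 1.38*cos(w) + 1.96)^2 - 1.31*sin(w)/(2.41*cos(w)^3 - 3.22*cos(w)^2 + 1.38*cos(w) + 1.96)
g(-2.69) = 1.68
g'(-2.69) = 2.47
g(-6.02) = -1.50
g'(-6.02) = -0.44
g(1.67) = -2.84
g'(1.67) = -4.03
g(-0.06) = -1.44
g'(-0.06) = 0.10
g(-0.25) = -1.49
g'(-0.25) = 0.42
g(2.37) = 3.75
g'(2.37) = -15.57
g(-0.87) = -1.90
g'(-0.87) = 0.62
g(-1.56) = -2.50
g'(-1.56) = 2.32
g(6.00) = -1.51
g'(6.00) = 0.47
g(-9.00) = 1.62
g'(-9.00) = 2.19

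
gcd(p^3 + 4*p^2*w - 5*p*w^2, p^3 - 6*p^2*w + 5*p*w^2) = p^2 - p*w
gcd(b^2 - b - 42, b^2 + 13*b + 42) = b + 6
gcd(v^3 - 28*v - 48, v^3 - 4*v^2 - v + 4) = 1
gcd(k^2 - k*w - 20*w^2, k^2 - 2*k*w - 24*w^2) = k + 4*w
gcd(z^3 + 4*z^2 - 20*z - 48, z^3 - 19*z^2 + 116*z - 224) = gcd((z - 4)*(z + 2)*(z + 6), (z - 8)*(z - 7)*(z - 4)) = z - 4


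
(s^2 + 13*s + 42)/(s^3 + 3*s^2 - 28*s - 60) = (s + 7)/(s^2 - 3*s - 10)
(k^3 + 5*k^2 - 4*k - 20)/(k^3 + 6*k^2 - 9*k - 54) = (k^3 + 5*k^2 - 4*k - 20)/(k^3 + 6*k^2 - 9*k - 54)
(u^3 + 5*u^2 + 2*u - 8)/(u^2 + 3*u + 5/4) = 4*(u^3 + 5*u^2 + 2*u - 8)/(4*u^2 + 12*u + 5)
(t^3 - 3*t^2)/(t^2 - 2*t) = t*(t - 3)/(t - 2)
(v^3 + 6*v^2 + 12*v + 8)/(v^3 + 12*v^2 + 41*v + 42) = (v^2 + 4*v + 4)/(v^2 + 10*v + 21)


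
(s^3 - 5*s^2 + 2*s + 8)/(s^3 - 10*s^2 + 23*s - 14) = (s^2 - 3*s - 4)/(s^2 - 8*s + 7)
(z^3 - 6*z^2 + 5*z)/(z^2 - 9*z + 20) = z*(z - 1)/(z - 4)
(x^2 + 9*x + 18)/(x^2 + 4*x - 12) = (x + 3)/(x - 2)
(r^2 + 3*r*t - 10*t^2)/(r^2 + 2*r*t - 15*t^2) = (r - 2*t)/(r - 3*t)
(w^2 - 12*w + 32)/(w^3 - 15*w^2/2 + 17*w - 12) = 2*(w - 8)/(2*w^2 - 7*w + 6)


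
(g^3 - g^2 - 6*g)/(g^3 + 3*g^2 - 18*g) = (g + 2)/(g + 6)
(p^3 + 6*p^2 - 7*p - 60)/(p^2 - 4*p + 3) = (p^2 + 9*p + 20)/(p - 1)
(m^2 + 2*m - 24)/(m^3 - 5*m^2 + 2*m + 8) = (m + 6)/(m^2 - m - 2)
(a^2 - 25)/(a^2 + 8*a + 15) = (a - 5)/(a + 3)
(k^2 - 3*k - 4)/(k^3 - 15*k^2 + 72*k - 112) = (k + 1)/(k^2 - 11*k + 28)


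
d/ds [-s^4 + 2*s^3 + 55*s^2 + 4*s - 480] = -4*s^3 + 6*s^2 + 110*s + 4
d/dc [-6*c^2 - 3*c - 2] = -12*c - 3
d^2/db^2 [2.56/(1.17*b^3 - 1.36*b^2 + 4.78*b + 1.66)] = ((6.9632 - 17.9712*b)*(1.17*b^3 - 1.36*b^2 + 4.78*b + 1.66) + 2.56*(3.51*b^2 - 2.72*b + 4.78)*(7.02*b^2 - 5.44*b + 9.56))/(1.17*b^3 - 1.36*b^2 + 4.78*b + 1.66)^3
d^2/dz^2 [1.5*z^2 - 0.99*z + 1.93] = 3.00000000000000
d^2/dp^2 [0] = 0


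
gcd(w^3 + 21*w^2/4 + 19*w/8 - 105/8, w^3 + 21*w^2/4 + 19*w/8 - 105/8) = w^3 + 21*w^2/4 + 19*w/8 - 105/8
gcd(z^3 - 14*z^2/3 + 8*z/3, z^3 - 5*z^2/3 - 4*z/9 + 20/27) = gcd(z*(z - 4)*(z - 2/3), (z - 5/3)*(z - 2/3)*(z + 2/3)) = z - 2/3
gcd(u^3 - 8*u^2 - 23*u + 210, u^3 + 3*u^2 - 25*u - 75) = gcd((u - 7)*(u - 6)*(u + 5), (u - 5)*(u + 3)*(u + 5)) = u + 5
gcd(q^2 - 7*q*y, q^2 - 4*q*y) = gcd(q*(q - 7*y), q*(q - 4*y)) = q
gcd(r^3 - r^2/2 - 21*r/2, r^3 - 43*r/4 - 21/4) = r^2 - r/2 - 21/2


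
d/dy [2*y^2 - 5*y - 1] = 4*y - 5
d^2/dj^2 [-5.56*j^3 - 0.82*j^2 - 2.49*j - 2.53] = -33.36*j - 1.64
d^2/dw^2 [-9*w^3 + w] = -54*w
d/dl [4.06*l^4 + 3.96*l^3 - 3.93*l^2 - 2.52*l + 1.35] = 16.24*l^3 + 11.88*l^2 - 7.86*l - 2.52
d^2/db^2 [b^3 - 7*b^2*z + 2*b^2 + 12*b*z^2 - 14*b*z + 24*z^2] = 6*b - 14*z + 4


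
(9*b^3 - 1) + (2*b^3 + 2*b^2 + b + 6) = 11*b^3 + 2*b^2 + b + 5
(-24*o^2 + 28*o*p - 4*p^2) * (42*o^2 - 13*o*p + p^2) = -1008*o^4 + 1488*o^3*p - 556*o^2*p^2 + 80*o*p^3 - 4*p^4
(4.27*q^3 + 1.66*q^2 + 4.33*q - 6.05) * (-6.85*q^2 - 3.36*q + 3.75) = -29.2495*q^5 - 25.7182*q^4 - 19.2256*q^3 + 33.1187*q^2 + 36.5655*q - 22.6875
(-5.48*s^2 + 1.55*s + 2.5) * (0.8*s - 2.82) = -4.384*s^3 + 16.6936*s^2 - 2.371*s - 7.05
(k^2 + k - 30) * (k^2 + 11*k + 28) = k^4 + 12*k^3 + 9*k^2 - 302*k - 840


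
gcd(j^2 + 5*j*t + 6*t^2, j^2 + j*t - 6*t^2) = j + 3*t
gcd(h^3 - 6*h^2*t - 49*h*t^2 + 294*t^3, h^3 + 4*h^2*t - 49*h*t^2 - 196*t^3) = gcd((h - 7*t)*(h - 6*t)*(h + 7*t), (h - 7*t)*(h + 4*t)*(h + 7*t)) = -h^2 + 49*t^2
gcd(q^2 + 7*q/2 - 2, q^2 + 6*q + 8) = q + 4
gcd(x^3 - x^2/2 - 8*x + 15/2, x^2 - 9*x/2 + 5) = x - 5/2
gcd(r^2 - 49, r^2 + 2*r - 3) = 1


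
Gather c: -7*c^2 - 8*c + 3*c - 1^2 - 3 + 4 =-7*c^2 - 5*c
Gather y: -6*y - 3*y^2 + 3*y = -3*y^2 - 3*y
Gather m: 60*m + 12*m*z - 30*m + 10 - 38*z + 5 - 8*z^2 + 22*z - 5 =m*(12*z + 30) - 8*z^2 - 16*z + 10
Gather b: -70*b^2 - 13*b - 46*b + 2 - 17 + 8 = -70*b^2 - 59*b - 7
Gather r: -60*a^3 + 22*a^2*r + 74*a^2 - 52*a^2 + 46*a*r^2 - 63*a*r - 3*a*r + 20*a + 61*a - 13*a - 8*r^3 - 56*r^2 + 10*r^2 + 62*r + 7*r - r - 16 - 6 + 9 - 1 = -60*a^3 + 22*a^2 + 68*a - 8*r^3 + r^2*(46*a - 46) + r*(22*a^2 - 66*a + 68) - 14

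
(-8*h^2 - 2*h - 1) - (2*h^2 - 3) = -10*h^2 - 2*h + 2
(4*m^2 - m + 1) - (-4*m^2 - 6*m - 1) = 8*m^2 + 5*m + 2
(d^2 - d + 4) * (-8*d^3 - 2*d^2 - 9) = -8*d^5 + 6*d^4 - 30*d^3 - 17*d^2 + 9*d - 36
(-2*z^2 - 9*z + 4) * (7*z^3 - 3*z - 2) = -14*z^5 - 63*z^4 + 34*z^3 + 31*z^2 + 6*z - 8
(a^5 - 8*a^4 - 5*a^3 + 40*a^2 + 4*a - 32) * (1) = a^5 - 8*a^4 - 5*a^3 + 40*a^2 + 4*a - 32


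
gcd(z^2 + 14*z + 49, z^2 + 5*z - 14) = z + 7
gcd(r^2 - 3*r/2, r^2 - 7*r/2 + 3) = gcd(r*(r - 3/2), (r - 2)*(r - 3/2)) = r - 3/2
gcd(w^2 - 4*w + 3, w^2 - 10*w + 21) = w - 3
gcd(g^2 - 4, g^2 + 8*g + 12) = g + 2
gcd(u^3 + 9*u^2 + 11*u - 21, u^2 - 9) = u + 3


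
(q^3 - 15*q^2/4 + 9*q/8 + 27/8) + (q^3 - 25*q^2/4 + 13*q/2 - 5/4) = 2*q^3 - 10*q^2 + 61*q/8 + 17/8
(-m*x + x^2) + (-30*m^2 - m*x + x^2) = -30*m^2 - 2*m*x + 2*x^2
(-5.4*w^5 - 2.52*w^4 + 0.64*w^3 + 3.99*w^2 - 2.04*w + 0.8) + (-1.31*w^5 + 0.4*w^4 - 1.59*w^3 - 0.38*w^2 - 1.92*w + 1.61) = -6.71*w^5 - 2.12*w^4 - 0.95*w^3 + 3.61*w^2 - 3.96*w + 2.41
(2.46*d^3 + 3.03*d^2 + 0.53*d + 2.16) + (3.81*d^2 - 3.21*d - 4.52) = 2.46*d^3 + 6.84*d^2 - 2.68*d - 2.36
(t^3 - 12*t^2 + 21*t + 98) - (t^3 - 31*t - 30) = -12*t^2 + 52*t + 128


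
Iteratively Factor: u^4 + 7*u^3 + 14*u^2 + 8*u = (u + 2)*(u^3 + 5*u^2 + 4*u) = (u + 2)*(u + 4)*(u^2 + u) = (u + 1)*(u + 2)*(u + 4)*(u)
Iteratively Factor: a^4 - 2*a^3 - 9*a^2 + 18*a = (a + 3)*(a^3 - 5*a^2 + 6*a) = (a - 3)*(a + 3)*(a^2 - 2*a) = (a - 3)*(a - 2)*(a + 3)*(a)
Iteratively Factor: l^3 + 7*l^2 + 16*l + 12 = (l + 3)*(l^2 + 4*l + 4) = (l + 2)*(l + 3)*(l + 2)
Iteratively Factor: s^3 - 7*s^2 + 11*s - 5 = (s - 1)*(s^2 - 6*s + 5) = (s - 5)*(s - 1)*(s - 1)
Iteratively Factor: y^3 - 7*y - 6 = (y - 3)*(y^2 + 3*y + 2) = (y - 3)*(y + 1)*(y + 2)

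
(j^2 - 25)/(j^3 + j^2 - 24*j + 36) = (j^2 - 25)/(j^3 + j^2 - 24*j + 36)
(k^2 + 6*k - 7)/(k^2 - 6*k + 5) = (k + 7)/(k - 5)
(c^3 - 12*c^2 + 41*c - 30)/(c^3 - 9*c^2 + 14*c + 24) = (c^2 - 6*c + 5)/(c^2 - 3*c - 4)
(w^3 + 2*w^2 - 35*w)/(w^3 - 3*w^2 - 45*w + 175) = w/(w - 5)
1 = 1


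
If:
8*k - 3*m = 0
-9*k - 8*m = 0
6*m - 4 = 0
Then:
No Solution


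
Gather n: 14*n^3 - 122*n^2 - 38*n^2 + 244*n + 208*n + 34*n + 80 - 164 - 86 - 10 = 14*n^3 - 160*n^2 + 486*n - 180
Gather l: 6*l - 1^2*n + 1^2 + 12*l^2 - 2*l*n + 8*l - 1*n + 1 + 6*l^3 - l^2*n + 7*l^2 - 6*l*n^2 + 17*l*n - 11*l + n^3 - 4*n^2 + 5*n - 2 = 6*l^3 + l^2*(19 - n) + l*(-6*n^2 + 15*n + 3) + n^3 - 4*n^2 + 3*n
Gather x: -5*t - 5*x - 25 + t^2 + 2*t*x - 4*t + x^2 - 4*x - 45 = t^2 - 9*t + x^2 + x*(2*t - 9) - 70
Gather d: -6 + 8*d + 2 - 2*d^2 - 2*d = -2*d^2 + 6*d - 4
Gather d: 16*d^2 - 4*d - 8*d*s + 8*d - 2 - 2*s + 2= 16*d^2 + d*(4 - 8*s) - 2*s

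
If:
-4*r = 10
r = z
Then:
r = -5/2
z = -5/2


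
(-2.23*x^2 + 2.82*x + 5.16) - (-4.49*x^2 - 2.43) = 2.26*x^2 + 2.82*x + 7.59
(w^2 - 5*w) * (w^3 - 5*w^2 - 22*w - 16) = w^5 - 10*w^4 + 3*w^3 + 94*w^2 + 80*w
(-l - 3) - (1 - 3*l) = 2*l - 4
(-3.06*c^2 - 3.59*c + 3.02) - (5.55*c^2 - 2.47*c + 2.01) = -8.61*c^2 - 1.12*c + 1.01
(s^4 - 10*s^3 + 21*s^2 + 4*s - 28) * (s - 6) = s^5 - 16*s^4 + 81*s^3 - 122*s^2 - 52*s + 168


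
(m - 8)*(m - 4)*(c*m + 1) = c*m^3 - 12*c*m^2 + 32*c*m + m^2 - 12*m + 32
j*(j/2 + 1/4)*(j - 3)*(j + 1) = j^4/2 - 3*j^3/4 - 2*j^2 - 3*j/4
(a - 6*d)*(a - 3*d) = a^2 - 9*a*d + 18*d^2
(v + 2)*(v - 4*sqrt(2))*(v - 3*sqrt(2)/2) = v^3 - 11*sqrt(2)*v^2/2 + 2*v^2 - 11*sqrt(2)*v + 12*v + 24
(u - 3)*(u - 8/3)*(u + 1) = u^3 - 14*u^2/3 + 7*u/3 + 8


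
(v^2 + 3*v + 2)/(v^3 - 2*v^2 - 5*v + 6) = (v + 1)/(v^2 - 4*v + 3)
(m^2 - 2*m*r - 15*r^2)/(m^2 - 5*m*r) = (m + 3*r)/m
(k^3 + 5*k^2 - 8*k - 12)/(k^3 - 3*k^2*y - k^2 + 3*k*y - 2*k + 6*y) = (-k - 6)/(-k + 3*y)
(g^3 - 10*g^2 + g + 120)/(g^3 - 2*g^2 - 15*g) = (g - 8)/g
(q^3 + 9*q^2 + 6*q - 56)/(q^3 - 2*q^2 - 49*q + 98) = (q + 4)/(q - 7)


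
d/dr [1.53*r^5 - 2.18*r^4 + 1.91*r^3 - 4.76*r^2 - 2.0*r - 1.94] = 7.65*r^4 - 8.72*r^3 + 5.73*r^2 - 9.52*r - 2.0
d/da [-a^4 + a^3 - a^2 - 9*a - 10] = -4*a^3 + 3*a^2 - 2*a - 9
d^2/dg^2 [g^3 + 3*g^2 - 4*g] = 6*g + 6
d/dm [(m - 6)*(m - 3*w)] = 2*m - 3*w - 6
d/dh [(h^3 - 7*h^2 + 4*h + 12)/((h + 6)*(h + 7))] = (h^4 + 26*h^3 + 31*h^2 - 612*h + 12)/(h^4 + 26*h^3 + 253*h^2 + 1092*h + 1764)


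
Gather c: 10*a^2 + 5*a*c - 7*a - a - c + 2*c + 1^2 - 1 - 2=10*a^2 - 8*a + c*(5*a + 1) - 2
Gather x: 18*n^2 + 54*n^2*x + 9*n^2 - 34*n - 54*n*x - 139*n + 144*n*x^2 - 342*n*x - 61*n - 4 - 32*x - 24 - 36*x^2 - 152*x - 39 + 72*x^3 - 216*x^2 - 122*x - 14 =27*n^2 - 234*n + 72*x^3 + x^2*(144*n - 252) + x*(54*n^2 - 396*n - 306) - 81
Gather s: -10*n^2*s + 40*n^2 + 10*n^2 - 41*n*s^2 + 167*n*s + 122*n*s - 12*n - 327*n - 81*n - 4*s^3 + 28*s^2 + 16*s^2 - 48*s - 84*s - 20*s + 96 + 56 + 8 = 50*n^2 - 420*n - 4*s^3 + s^2*(44 - 41*n) + s*(-10*n^2 + 289*n - 152) + 160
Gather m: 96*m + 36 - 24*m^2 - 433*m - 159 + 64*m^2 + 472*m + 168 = 40*m^2 + 135*m + 45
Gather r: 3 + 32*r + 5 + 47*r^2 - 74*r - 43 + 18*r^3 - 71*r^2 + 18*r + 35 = 18*r^3 - 24*r^2 - 24*r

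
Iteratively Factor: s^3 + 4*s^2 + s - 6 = (s + 3)*(s^2 + s - 2) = (s - 1)*(s + 3)*(s + 2)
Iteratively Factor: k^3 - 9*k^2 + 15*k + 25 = (k + 1)*(k^2 - 10*k + 25) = (k - 5)*(k + 1)*(k - 5)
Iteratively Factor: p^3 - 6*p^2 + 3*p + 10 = (p + 1)*(p^2 - 7*p + 10) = (p - 5)*(p + 1)*(p - 2)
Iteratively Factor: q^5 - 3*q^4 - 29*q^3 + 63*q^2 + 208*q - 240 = (q - 1)*(q^4 - 2*q^3 - 31*q^2 + 32*q + 240) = (q - 1)*(q + 4)*(q^3 - 6*q^2 - 7*q + 60) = (q - 4)*(q - 1)*(q + 4)*(q^2 - 2*q - 15) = (q - 5)*(q - 4)*(q - 1)*(q + 4)*(q + 3)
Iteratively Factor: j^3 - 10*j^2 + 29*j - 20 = (j - 1)*(j^2 - 9*j + 20) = (j - 5)*(j - 1)*(j - 4)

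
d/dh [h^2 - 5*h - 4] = 2*h - 5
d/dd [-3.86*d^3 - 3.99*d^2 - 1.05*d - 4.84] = -11.58*d^2 - 7.98*d - 1.05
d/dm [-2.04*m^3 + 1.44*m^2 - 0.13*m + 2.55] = -6.12*m^2 + 2.88*m - 0.13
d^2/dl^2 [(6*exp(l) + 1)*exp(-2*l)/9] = 2*(3*exp(l) + 2)*exp(-2*l)/9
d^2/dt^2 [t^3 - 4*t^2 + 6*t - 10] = 6*t - 8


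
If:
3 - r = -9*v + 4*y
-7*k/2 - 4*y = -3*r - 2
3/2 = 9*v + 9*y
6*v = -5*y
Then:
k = -55/7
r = -17/2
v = -5/6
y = 1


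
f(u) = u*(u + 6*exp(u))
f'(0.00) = 6.00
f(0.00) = 0.00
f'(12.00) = 12694897.73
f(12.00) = 11718488.98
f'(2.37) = 221.04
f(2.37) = 157.73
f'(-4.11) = -8.53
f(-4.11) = 16.49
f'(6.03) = 17546.92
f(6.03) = 15076.93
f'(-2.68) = -6.05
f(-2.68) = 6.08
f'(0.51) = 16.11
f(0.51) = 5.36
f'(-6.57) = -13.19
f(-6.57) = 43.11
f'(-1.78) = -4.35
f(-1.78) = 1.37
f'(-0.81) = -1.11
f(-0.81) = -1.51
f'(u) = u*(6*exp(u) + 1) + u + 6*exp(u)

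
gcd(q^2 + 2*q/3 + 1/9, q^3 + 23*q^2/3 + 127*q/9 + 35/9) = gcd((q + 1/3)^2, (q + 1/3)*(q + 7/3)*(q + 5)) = q + 1/3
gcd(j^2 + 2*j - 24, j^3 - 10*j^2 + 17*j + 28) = j - 4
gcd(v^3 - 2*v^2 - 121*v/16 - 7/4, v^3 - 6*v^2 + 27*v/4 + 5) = v - 4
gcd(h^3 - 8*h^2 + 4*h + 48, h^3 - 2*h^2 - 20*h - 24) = h^2 - 4*h - 12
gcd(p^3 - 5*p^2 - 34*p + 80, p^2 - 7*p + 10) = p - 2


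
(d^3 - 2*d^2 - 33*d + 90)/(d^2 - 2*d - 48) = (d^2 - 8*d + 15)/(d - 8)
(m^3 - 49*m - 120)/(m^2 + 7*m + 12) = (m^2 - 3*m - 40)/(m + 4)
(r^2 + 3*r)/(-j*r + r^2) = (r + 3)/(-j + r)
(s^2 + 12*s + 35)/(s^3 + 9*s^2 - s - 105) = 1/(s - 3)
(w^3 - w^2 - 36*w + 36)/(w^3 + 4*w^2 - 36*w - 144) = (w - 1)/(w + 4)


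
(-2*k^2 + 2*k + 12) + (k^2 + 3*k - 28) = -k^2 + 5*k - 16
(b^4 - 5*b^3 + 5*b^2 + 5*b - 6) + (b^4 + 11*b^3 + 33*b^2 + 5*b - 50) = 2*b^4 + 6*b^3 + 38*b^2 + 10*b - 56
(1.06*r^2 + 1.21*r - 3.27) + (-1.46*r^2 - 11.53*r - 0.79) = -0.4*r^2 - 10.32*r - 4.06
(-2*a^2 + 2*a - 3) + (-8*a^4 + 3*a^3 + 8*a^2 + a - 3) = -8*a^4 + 3*a^3 + 6*a^2 + 3*a - 6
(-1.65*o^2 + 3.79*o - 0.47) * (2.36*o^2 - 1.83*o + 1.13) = -3.894*o^4 + 11.9639*o^3 - 9.9094*o^2 + 5.1428*o - 0.5311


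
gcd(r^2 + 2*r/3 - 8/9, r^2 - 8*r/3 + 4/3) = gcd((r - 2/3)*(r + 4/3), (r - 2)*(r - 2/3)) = r - 2/3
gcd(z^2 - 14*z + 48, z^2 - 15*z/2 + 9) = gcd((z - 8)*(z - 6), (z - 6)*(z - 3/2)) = z - 6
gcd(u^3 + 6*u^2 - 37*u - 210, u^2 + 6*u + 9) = 1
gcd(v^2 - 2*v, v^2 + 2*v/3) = v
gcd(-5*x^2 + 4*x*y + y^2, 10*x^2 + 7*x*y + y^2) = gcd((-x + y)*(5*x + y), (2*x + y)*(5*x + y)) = 5*x + y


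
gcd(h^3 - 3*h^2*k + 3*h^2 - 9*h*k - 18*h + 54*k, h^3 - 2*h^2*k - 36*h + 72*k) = h + 6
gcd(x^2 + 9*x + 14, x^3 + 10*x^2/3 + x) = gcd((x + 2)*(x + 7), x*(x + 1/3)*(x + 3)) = 1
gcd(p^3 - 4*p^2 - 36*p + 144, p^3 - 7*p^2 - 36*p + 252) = p^2 - 36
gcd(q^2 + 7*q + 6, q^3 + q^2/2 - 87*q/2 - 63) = q + 6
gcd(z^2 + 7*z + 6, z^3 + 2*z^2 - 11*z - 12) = z + 1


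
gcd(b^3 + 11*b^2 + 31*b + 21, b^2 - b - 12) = b + 3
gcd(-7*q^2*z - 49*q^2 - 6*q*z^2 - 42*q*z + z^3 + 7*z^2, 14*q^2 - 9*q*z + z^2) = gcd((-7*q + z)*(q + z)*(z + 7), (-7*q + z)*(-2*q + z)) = -7*q + z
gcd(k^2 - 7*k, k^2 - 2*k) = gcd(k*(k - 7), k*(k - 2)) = k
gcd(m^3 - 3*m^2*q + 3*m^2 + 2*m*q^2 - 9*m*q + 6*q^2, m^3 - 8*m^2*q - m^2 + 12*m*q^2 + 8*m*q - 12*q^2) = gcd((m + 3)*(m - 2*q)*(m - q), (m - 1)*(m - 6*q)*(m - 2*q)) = -m + 2*q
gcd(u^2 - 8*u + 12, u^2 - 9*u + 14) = u - 2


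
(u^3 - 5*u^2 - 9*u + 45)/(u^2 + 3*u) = u - 8 + 15/u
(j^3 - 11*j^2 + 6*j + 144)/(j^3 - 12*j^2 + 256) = (j^2 - 3*j - 18)/(j^2 - 4*j - 32)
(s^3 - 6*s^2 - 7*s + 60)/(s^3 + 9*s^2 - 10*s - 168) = (s^2 - 2*s - 15)/(s^2 + 13*s + 42)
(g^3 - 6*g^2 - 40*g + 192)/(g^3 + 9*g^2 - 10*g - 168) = (g - 8)/(g + 7)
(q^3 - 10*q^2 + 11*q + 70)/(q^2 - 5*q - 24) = (-q^3 + 10*q^2 - 11*q - 70)/(-q^2 + 5*q + 24)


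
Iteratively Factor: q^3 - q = (q - 1)*(q^2 + q) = (q - 1)*(q + 1)*(q)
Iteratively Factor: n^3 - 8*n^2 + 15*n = (n - 3)*(n^2 - 5*n) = n*(n - 3)*(n - 5)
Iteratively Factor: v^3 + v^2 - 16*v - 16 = (v - 4)*(v^2 + 5*v + 4) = (v - 4)*(v + 4)*(v + 1)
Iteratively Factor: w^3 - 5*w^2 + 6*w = (w)*(w^2 - 5*w + 6) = w*(w - 3)*(w - 2)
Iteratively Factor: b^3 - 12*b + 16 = (b + 4)*(b^2 - 4*b + 4) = (b - 2)*(b + 4)*(b - 2)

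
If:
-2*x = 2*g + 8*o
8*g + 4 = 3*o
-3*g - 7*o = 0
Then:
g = -28/65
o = 12/65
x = -4/13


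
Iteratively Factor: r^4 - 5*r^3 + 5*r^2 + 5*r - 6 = (r + 1)*(r^3 - 6*r^2 + 11*r - 6) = (r - 2)*(r + 1)*(r^2 - 4*r + 3) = (r - 3)*(r - 2)*(r + 1)*(r - 1)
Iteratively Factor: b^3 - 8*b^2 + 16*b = (b - 4)*(b^2 - 4*b) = (b - 4)^2*(b)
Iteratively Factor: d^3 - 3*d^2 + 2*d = (d - 1)*(d^2 - 2*d) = d*(d - 1)*(d - 2)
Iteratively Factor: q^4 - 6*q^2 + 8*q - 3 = (q - 1)*(q^3 + q^2 - 5*q + 3) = (q - 1)^2*(q^2 + 2*q - 3) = (q - 1)^3*(q + 3)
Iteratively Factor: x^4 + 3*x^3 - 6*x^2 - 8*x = (x + 4)*(x^3 - x^2 - 2*x) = (x - 2)*(x + 4)*(x^2 + x) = (x - 2)*(x + 1)*(x + 4)*(x)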